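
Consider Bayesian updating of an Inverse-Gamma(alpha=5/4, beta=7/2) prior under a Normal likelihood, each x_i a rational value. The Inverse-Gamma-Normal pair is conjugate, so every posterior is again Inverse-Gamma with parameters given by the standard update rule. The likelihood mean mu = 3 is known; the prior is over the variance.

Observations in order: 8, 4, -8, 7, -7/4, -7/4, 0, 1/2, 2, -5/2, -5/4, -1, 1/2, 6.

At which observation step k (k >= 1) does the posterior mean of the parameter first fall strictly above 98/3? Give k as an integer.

obs 1: x=8 → posterior Inverse-Gamma(7/4, 16)
obs 2: x=4 → posterior Inverse-Gamma(9/4, 33/2)
obs 3: x=-8 → posterior Inverse-Gamma(11/4, 77)
obs 4: x=7 → posterior Inverse-Gamma(13/4, 85)
obs 5: x=-7/4 → posterior Inverse-Gamma(15/4, 3081/32)
obs 6: x=-7/4 → posterior Inverse-Gamma(17/4, 1721/16)
obs 7: x=0 → posterior Inverse-Gamma(19/4, 1793/16)
obs 8: x=1/2 → posterior Inverse-Gamma(21/4, 1843/16)
obs 9: x=2 → posterior Inverse-Gamma(23/4, 1851/16)
obs 10: x=-5/2 → posterior Inverse-Gamma(25/4, 2093/16)
obs 11: x=-5/4 → posterior Inverse-Gamma(27/4, 4475/32)
obs 12: x=-1 → posterior Inverse-Gamma(29/4, 4731/32)
obs 13: x=1/2 → posterior Inverse-Gamma(31/4, 4831/32)
obs 14: x=6 → posterior Inverse-Gamma(33/4, 4975/32)

k = 3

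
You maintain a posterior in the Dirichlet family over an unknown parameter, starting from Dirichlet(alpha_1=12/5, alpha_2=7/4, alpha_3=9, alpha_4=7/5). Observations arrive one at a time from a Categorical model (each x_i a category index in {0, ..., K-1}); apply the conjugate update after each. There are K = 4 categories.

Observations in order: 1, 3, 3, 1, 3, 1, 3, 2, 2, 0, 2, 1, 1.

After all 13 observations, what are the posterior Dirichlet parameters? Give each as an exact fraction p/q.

obs 1: x=1 → posterior Dirichlet(12/5, 11/4, 9, 7/5)
obs 2: x=3 → posterior Dirichlet(12/5, 11/4, 9, 12/5)
obs 3: x=3 → posterior Dirichlet(12/5, 11/4, 9, 17/5)
obs 4: x=1 → posterior Dirichlet(12/5, 15/4, 9, 17/5)
obs 5: x=3 → posterior Dirichlet(12/5, 15/4, 9, 22/5)
obs 6: x=1 → posterior Dirichlet(12/5, 19/4, 9, 22/5)
obs 7: x=3 → posterior Dirichlet(12/5, 19/4, 9, 27/5)
obs 8: x=2 → posterior Dirichlet(12/5, 19/4, 10, 27/5)
obs 9: x=2 → posterior Dirichlet(12/5, 19/4, 11, 27/5)
obs 10: x=0 → posterior Dirichlet(17/5, 19/4, 11, 27/5)
obs 11: x=2 → posterior Dirichlet(17/5, 19/4, 12, 27/5)
obs 12: x=1 → posterior Dirichlet(17/5, 23/4, 12, 27/5)
obs 13: x=1 → posterior Dirichlet(17/5, 27/4, 12, 27/5)

alpha_1=17/5, alpha_2=27/4, alpha_3=12, alpha_4=27/5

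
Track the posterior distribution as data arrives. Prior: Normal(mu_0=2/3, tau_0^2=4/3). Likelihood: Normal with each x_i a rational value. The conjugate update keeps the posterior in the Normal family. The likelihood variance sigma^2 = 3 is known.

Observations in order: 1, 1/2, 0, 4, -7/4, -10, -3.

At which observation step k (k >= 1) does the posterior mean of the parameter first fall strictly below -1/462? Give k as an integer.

obs 1: x=1 → posterior Normal(10/13, 12/13)
obs 2: x=1/2 → posterior Normal(12/17, 12/17)
obs 3: x=0 → posterior Normal(4/7, 4/7)
obs 4: x=4 → posterior Normal(28/25, 12/25)
obs 5: x=-7/4 → posterior Normal(21/29, 12/29)
obs 6: x=-10 → posterior Normal(-19/33, 4/11)
obs 7: x=-3 → posterior Normal(-31/37, 12/37)

k = 6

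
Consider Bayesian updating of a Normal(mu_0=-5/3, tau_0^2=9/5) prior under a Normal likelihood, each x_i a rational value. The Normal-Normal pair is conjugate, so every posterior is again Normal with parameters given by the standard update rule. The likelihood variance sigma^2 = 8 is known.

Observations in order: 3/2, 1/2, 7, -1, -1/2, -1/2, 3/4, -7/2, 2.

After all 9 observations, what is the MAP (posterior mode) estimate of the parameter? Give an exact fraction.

obs 1: x=3/2 → posterior Normal(-319/294, 72/49)
obs 2: x=1/2 → posterior Normal(-73/87, 36/29)
obs 3: x=7 → posterior Normal(43/201, 72/67)
obs 4: x=-1 → posterior Normal(4/57, 18/19)
obs 5: x=-1/2 → posterior Normal(1/102, 72/85)
obs 6: x=-1/2 → posterior Normal(-11/282, 36/47)
obs 7: x=3/4 → posterior Normal(37/1236, 72/103)
obs 8: x=-7/2 → posterior Normal(-341/1344, 9/14)
obs 9: x=2 → posterior Normal(-125/1452, 72/121)

-125/1452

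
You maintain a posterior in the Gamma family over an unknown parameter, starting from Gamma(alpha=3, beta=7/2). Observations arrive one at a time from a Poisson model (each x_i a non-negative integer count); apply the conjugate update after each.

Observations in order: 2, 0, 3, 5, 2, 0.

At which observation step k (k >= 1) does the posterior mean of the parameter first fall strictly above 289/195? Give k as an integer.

k = 4

obs 1: x=2 → posterior Gamma(5, 9/2)
obs 2: x=0 → posterior Gamma(5, 11/2)
obs 3: x=3 → posterior Gamma(8, 13/2)
obs 4: x=5 → posterior Gamma(13, 15/2)
obs 5: x=2 → posterior Gamma(15, 17/2)
obs 6: x=0 → posterior Gamma(15, 19/2)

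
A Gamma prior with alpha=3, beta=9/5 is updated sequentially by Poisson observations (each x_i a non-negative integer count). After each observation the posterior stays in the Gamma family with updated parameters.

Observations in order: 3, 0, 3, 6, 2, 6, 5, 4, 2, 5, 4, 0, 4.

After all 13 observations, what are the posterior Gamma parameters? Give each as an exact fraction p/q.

alpha=47, beta=74/5

obs 1: x=3 → posterior Gamma(6, 14/5)
obs 2: x=0 → posterior Gamma(6, 19/5)
obs 3: x=3 → posterior Gamma(9, 24/5)
obs 4: x=6 → posterior Gamma(15, 29/5)
obs 5: x=2 → posterior Gamma(17, 34/5)
obs 6: x=6 → posterior Gamma(23, 39/5)
obs 7: x=5 → posterior Gamma(28, 44/5)
obs 8: x=4 → posterior Gamma(32, 49/5)
obs 9: x=2 → posterior Gamma(34, 54/5)
obs 10: x=5 → posterior Gamma(39, 59/5)
obs 11: x=4 → posterior Gamma(43, 64/5)
obs 12: x=0 → posterior Gamma(43, 69/5)
obs 13: x=4 → posterior Gamma(47, 74/5)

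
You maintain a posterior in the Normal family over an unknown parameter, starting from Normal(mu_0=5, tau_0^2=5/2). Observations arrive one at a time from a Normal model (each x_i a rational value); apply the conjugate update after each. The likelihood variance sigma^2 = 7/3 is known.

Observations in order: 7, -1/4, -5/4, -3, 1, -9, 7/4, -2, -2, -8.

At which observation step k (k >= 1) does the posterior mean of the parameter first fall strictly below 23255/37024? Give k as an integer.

obs 1: x=7 → posterior Normal(175/29, 35/29)
obs 2: x=-1/4 → posterior Normal(685/176, 35/44)
obs 3: x=-5/4 → posterior Normal(305/118, 35/59)
obs 4: x=-3 → posterior Normal(215/148, 35/74)
obs 5: x=1 → posterior Normal(245/178, 35/89)
obs 6: x=-9 → posterior Normal(-25/208, 35/104)
obs 7: x=7/4 → posterior Normal(55/476, 5/17)
obs 8: x=-2 → posterior Normal(-65/536, 35/134)
obs 9: x=-2 → posterior Normal(-185/596, 35/149)
obs 10: x=-8 → posterior Normal(-665/656, 35/164)

k = 6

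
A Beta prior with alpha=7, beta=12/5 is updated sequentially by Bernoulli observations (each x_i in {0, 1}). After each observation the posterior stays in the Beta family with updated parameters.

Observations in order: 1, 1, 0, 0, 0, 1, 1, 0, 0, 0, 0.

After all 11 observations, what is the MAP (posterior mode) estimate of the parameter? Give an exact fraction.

obs 1: x=1 → posterior Beta(8, 12/5)
obs 2: x=1 → posterior Beta(9, 12/5)
obs 3: x=0 → posterior Beta(9, 17/5)
obs 4: x=0 → posterior Beta(9, 22/5)
obs 5: x=0 → posterior Beta(9, 27/5)
obs 6: x=1 → posterior Beta(10, 27/5)
obs 7: x=1 → posterior Beta(11, 27/5)
obs 8: x=0 → posterior Beta(11, 32/5)
obs 9: x=0 → posterior Beta(11, 37/5)
obs 10: x=0 → posterior Beta(11, 42/5)
obs 11: x=0 → posterior Beta(11, 47/5)

25/46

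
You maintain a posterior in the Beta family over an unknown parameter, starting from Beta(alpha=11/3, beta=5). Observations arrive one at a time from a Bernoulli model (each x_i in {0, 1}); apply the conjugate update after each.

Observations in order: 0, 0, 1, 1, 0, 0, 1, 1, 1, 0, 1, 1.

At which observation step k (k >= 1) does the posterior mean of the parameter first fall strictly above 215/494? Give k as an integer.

k = 4

obs 1: x=0 → posterior Beta(11/3, 6)
obs 2: x=0 → posterior Beta(11/3, 7)
obs 3: x=1 → posterior Beta(14/3, 7)
obs 4: x=1 → posterior Beta(17/3, 7)
obs 5: x=0 → posterior Beta(17/3, 8)
obs 6: x=0 → posterior Beta(17/3, 9)
obs 7: x=1 → posterior Beta(20/3, 9)
obs 8: x=1 → posterior Beta(23/3, 9)
obs 9: x=1 → posterior Beta(26/3, 9)
obs 10: x=0 → posterior Beta(26/3, 10)
obs 11: x=1 → posterior Beta(29/3, 10)
obs 12: x=1 → posterior Beta(32/3, 10)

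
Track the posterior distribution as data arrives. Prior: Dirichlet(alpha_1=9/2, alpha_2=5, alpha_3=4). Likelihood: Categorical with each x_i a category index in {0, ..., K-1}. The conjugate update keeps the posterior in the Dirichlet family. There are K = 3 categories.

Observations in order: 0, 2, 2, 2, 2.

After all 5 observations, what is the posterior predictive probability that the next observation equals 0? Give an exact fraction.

11/37

obs 1: x=0 → posterior Dirichlet(11/2, 5, 4)
obs 2: x=2 → posterior Dirichlet(11/2, 5, 5)
obs 3: x=2 → posterior Dirichlet(11/2, 5, 6)
obs 4: x=2 → posterior Dirichlet(11/2, 5, 7)
obs 5: x=2 → posterior Dirichlet(11/2, 5, 8)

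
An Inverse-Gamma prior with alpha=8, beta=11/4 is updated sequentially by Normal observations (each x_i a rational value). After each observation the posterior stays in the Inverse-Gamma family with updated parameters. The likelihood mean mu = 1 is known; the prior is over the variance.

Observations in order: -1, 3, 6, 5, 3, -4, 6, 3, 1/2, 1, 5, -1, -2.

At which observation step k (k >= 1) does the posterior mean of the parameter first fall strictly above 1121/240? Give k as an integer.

k = 7

obs 1: x=-1 → posterior Inverse-Gamma(17/2, 19/4)
obs 2: x=3 → posterior Inverse-Gamma(9, 27/4)
obs 3: x=6 → posterior Inverse-Gamma(19/2, 77/4)
obs 4: x=5 → posterior Inverse-Gamma(10, 109/4)
obs 5: x=3 → posterior Inverse-Gamma(21/2, 117/4)
obs 6: x=-4 → posterior Inverse-Gamma(11, 167/4)
obs 7: x=6 → posterior Inverse-Gamma(23/2, 217/4)
obs 8: x=3 → posterior Inverse-Gamma(12, 225/4)
obs 9: x=1/2 → posterior Inverse-Gamma(25/2, 451/8)
obs 10: x=1 → posterior Inverse-Gamma(13, 451/8)
obs 11: x=5 → posterior Inverse-Gamma(27/2, 515/8)
obs 12: x=-1 → posterior Inverse-Gamma(14, 531/8)
obs 13: x=-2 → posterior Inverse-Gamma(29/2, 567/8)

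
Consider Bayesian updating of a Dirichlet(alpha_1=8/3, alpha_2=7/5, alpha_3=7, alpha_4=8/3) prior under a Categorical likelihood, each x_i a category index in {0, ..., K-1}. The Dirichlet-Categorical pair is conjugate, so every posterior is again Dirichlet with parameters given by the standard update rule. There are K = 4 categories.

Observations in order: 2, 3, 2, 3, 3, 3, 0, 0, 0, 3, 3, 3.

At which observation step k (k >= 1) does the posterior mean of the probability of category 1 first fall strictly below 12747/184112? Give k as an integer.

k = 7

obs 1: x=2 → posterior Dirichlet(8/3, 7/5, 8, 8/3)
obs 2: x=3 → posterior Dirichlet(8/3, 7/5, 8, 11/3)
obs 3: x=2 → posterior Dirichlet(8/3, 7/5, 9, 11/3)
obs 4: x=3 → posterior Dirichlet(8/3, 7/5, 9, 14/3)
obs 5: x=3 → posterior Dirichlet(8/3, 7/5, 9, 17/3)
obs 6: x=3 → posterior Dirichlet(8/3, 7/5, 9, 20/3)
obs 7: x=0 → posterior Dirichlet(11/3, 7/5, 9, 20/3)
obs 8: x=0 → posterior Dirichlet(14/3, 7/5, 9, 20/3)
obs 9: x=0 → posterior Dirichlet(17/3, 7/5, 9, 20/3)
obs 10: x=3 → posterior Dirichlet(17/3, 7/5, 9, 23/3)
obs 11: x=3 → posterior Dirichlet(17/3, 7/5, 9, 26/3)
obs 12: x=3 → posterior Dirichlet(17/3, 7/5, 9, 29/3)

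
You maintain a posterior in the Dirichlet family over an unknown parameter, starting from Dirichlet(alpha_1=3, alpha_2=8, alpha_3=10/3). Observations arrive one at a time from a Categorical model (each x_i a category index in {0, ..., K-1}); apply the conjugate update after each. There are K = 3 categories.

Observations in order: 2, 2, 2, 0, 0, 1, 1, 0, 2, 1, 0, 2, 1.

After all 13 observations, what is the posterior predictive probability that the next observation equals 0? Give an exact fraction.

21/82

obs 1: x=2 → posterior Dirichlet(3, 8, 13/3)
obs 2: x=2 → posterior Dirichlet(3, 8, 16/3)
obs 3: x=2 → posterior Dirichlet(3, 8, 19/3)
obs 4: x=0 → posterior Dirichlet(4, 8, 19/3)
obs 5: x=0 → posterior Dirichlet(5, 8, 19/3)
obs 6: x=1 → posterior Dirichlet(5, 9, 19/3)
obs 7: x=1 → posterior Dirichlet(5, 10, 19/3)
obs 8: x=0 → posterior Dirichlet(6, 10, 19/3)
obs 9: x=2 → posterior Dirichlet(6, 10, 22/3)
obs 10: x=1 → posterior Dirichlet(6, 11, 22/3)
obs 11: x=0 → posterior Dirichlet(7, 11, 22/3)
obs 12: x=2 → posterior Dirichlet(7, 11, 25/3)
obs 13: x=1 → posterior Dirichlet(7, 12, 25/3)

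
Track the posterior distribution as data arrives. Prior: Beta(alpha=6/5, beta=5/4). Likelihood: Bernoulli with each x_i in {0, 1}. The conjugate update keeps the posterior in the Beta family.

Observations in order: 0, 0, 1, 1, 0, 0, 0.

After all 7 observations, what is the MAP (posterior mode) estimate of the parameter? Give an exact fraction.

44/149

obs 1: x=0 → posterior Beta(6/5, 9/4)
obs 2: x=0 → posterior Beta(6/5, 13/4)
obs 3: x=1 → posterior Beta(11/5, 13/4)
obs 4: x=1 → posterior Beta(16/5, 13/4)
obs 5: x=0 → posterior Beta(16/5, 17/4)
obs 6: x=0 → posterior Beta(16/5, 21/4)
obs 7: x=0 → posterior Beta(16/5, 25/4)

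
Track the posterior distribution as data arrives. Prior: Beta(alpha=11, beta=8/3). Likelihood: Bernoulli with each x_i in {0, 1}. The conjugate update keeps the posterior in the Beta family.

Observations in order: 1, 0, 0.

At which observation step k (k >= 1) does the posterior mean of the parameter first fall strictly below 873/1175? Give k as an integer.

k = 3

obs 1: x=1 → posterior Beta(12, 8/3)
obs 2: x=0 → posterior Beta(12, 11/3)
obs 3: x=0 → posterior Beta(12, 14/3)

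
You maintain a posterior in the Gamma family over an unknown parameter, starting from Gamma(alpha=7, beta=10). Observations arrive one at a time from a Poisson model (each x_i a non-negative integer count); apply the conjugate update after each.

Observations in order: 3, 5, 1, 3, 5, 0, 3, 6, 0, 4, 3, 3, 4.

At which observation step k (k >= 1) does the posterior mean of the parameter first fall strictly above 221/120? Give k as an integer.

k = 10

obs 1: x=3 → posterior Gamma(10, 11)
obs 2: x=5 → posterior Gamma(15, 12)
obs 3: x=1 → posterior Gamma(16, 13)
obs 4: x=3 → posterior Gamma(19, 14)
obs 5: x=5 → posterior Gamma(24, 15)
obs 6: x=0 → posterior Gamma(24, 16)
obs 7: x=3 → posterior Gamma(27, 17)
obs 8: x=6 → posterior Gamma(33, 18)
obs 9: x=0 → posterior Gamma(33, 19)
obs 10: x=4 → posterior Gamma(37, 20)
obs 11: x=3 → posterior Gamma(40, 21)
obs 12: x=3 → posterior Gamma(43, 22)
obs 13: x=4 → posterior Gamma(47, 23)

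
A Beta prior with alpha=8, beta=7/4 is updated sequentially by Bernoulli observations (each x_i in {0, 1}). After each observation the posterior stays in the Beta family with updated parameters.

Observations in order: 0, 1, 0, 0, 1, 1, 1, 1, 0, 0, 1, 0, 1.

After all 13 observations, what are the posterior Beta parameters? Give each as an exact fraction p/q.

obs 1: x=0 → posterior Beta(8, 11/4)
obs 2: x=1 → posterior Beta(9, 11/4)
obs 3: x=0 → posterior Beta(9, 15/4)
obs 4: x=0 → posterior Beta(9, 19/4)
obs 5: x=1 → posterior Beta(10, 19/4)
obs 6: x=1 → posterior Beta(11, 19/4)
obs 7: x=1 → posterior Beta(12, 19/4)
obs 8: x=1 → posterior Beta(13, 19/4)
obs 9: x=0 → posterior Beta(13, 23/4)
obs 10: x=0 → posterior Beta(13, 27/4)
obs 11: x=1 → posterior Beta(14, 27/4)
obs 12: x=0 → posterior Beta(14, 31/4)
obs 13: x=1 → posterior Beta(15, 31/4)

alpha=15, beta=31/4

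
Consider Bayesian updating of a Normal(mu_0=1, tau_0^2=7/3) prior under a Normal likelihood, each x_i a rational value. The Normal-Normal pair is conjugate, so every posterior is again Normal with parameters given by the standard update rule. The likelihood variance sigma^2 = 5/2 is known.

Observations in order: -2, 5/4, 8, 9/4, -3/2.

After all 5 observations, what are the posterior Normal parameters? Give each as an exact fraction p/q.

mu_0=127/85, tau_0^2=7/17

obs 1: x=-2 → posterior Normal(-13/29, 35/29)
obs 2: x=5/4 → posterior Normal(9/86, 35/43)
obs 3: x=8 → posterior Normal(233/114, 35/57)
obs 4: x=9/4 → posterior Normal(148/71, 35/71)
obs 5: x=-3/2 → posterior Normal(127/85, 7/17)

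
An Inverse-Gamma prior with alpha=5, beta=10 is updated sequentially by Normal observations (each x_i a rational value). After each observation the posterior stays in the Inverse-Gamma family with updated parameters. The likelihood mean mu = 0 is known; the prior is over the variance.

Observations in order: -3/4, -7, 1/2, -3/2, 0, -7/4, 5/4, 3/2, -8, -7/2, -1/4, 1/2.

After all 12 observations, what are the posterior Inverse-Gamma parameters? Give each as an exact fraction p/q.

obs 1: x=-3/4 → posterior Inverse-Gamma(11/2, 329/32)
obs 2: x=-7 → posterior Inverse-Gamma(6, 1113/32)
obs 3: x=1/2 → posterior Inverse-Gamma(13/2, 1117/32)
obs 4: x=-3/2 → posterior Inverse-Gamma(7, 1153/32)
obs 5: x=0 → posterior Inverse-Gamma(15/2, 1153/32)
obs 6: x=-7/4 → posterior Inverse-Gamma(8, 601/16)
obs 7: x=5/4 → posterior Inverse-Gamma(17/2, 1227/32)
obs 8: x=3/2 → posterior Inverse-Gamma(9, 1263/32)
obs 9: x=-8 → posterior Inverse-Gamma(19/2, 2287/32)
obs 10: x=-7/2 → posterior Inverse-Gamma(10, 2483/32)
obs 11: x=-1/4 → posterior Inverse-Gamma(21/2, 621/8)
obs 12: x=1/2 → posterior Inverse-Gamma(11, 311/4)

alpha=11, beta=311/4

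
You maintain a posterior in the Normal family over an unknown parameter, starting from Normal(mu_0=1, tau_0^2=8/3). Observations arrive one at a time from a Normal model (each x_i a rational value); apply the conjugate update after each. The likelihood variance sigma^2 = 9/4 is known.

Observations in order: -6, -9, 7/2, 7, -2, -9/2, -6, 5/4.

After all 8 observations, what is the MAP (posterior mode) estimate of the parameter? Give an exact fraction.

obs 1: x=-6 → posterior Normal(-165/59, 72/59)
obs 2: x=-9 → posterior Normal(-453/91, 72/91)
obs 3: x=7/2 → posterior Normal(-341/123, 24/41)
obs 4: x=7 → posterior Normal(-117/155, 72/155)
obs 5: x=-2 → posterior Normal(-181/187, 72/187)
obs 6: x=-9/2 → posterior Normal(-325/219, 24/73)
obs 7: x=-6 → posterior Normal(-517/251, 72/251)
obs 8: x=5/4 → posterior Normal(-477/283, 72/283)

-477/283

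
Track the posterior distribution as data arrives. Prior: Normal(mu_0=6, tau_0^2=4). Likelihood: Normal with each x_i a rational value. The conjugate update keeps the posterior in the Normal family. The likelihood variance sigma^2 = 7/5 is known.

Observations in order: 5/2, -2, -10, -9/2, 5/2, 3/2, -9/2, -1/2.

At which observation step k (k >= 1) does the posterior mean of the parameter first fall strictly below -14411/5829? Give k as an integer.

k = 4

obs 1: x=5/2 → posterior Normal(92/27, 28/27)
obs 2: x=-2 → posterior Normal(52/47, 28/47)
obs 3: x=-10 → posterior Normal(-148/67, 28/67)
obs 4: x=-9/2 → posterior Normal(-238/87, 28/87)
obs 5: x=5/2 → posterior Normal(-188/107, 28/107)
obs 6: x=3/2 → posterior Normal(-158/127, 28/127)
obs 7: x=-9/2 → posterior Normal(-248/147, 4/21)
obs 8: x=-1/2 → posterior Normal(-258/167, 28/167)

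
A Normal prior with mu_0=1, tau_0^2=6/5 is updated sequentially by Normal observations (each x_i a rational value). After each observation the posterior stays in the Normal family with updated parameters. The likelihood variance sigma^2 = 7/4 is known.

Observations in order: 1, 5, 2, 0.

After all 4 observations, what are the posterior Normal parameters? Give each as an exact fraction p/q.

obs 1: x=1 → posterior Normal(1, 42/59)
obs 2: x=5 → posterior Normal(179/83, 42/83)
obs 3: x=2 → posterior Normal(227/107, 42/107)
obs 4: x=0 → posterior Normal(227/131, 42/131)

mu_0=227/131, tau_0^2=42/131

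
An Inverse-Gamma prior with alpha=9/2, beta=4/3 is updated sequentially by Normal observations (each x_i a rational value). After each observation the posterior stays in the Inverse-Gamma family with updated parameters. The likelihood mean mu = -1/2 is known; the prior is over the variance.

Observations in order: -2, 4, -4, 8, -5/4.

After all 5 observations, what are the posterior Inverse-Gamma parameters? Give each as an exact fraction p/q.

obs 1: x=-2 → posterior Inverse-Gamma(5, 59/24)
obs 2: x=4 → posterior Inverse-Gamma(11/2, 151/12)
obs 3: x=-4 → posterior Inverse-Gamma(6, 449/24)
obs 4: x=8 → posterior Inverse-Gamma(13/2, 329/6)
obs 5: x=-5/4 → posterior Inverse-Gamma(7, 5291/96)

alpha=7, beta=5291/96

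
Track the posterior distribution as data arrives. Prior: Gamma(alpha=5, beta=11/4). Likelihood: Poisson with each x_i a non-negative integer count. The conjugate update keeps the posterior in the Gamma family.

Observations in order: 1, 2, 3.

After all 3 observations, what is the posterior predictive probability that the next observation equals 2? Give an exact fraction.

335389034785702304/1350851717672992089

obs 1: x=1 → posterior Gamma(6, 15/4)
obs 2: x=2 → posterior Gamma(8, 19/4)
obs 3: x=3 → posterior Gamma(11, 23/4)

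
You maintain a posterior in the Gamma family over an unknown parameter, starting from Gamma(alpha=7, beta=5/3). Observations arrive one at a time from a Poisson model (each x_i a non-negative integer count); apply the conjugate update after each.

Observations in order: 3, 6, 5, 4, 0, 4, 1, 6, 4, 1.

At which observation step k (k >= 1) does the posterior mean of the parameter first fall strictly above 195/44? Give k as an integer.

obs 1: x=3 → posterior Gamma(10, 8/3)
obs 2: x=6 → posterior Gamma(16, 11/3)
obs 3: x=5 → posterior Gamma(21, 14/3)
obs 4: x=4 → posterior Gamma(25, 17/3)
obs 5: x=0 → posterior Gamma(25, 20/3)
obs 6: x=4 → posterior Gamma(29, 23/3)
obs 7: x=1 → posterior Gamma(30, 26/3)
obs 8: x=6 → posterior Gamma(36, 29/3)
obs 9: x=4 → posterior Gamma(40, 32/3)
obs 10: x=1 → posterior Gamma(41, 35/3)

k = 3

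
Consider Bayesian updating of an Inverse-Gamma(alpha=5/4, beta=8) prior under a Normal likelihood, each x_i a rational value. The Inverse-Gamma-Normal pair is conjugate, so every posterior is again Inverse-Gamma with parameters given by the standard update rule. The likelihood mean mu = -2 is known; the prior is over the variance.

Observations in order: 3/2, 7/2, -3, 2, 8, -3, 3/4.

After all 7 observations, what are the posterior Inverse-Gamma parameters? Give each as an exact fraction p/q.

obs 1: x=3/2 → posterior Inverse-Gamma(7/4, 113/8)
obs 2: x=7/2 → posterior Inverse-Gamma(9/4, 117/4)
obs 3: x=-3 → posterior Inverse-Gamma(11/4, 119/4)
obs 4: x=2 → posterior Inverse-Gamma(13/4, 151/4)
obs 5: x=8 → posterior Inverse-Gamma(15/4, 351/4)
obs 6: x=-3 → posterior Inverse-Gamma(17/4, 353/4)
obs 7: x=3/4 → posterior Inverse-Gamma(19/4, 2945/32)

alpha=19/4, beta=2945/32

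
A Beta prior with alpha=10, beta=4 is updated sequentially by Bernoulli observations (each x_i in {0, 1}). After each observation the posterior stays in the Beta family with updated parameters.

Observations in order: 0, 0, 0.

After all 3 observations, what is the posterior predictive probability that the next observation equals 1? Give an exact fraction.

10/17

obs 1: x=0 → posterior Beta(10, 5)
obs 2: x=0 → posterior Beta(10, 6)
obs 3: x=0 → posterior Beta(10, 7)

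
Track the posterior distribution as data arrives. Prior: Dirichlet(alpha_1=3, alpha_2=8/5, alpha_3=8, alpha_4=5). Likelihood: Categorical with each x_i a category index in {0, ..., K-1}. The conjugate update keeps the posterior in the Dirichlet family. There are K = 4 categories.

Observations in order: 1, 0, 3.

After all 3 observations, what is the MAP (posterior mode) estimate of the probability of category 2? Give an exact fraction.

obs 1: x=1 → posterior Dirichlet(3, 13/5, 8, 5)
obs 2: x=0 → posterior Dirichlet(4, 13/5, 8, 5)
obs 3: x=3 → posterior Dirichlet(4, 13/5, 8, 6)

35/83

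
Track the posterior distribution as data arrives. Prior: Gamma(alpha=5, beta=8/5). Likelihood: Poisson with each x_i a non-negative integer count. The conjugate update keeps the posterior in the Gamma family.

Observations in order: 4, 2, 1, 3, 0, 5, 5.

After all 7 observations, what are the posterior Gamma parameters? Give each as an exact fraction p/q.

obs 1: x=4 → posterior Gamma(9, 13/5)
obs 2: x=2 → posterior Gamma(11, 18/5)
obs 3: x=1 → posterior Gamma(12, 23/5)
obs 4: x=3 → posterior Gamma(15, 28/5)
obs 5: x=0 → posterior Gamma(15, 33/5)
obs 6: x=5 → posterior Gamma(20, 38/5)
obs 7: x=5 → posterior Gamma(25, 43/5)

alpha=25, beta=43/5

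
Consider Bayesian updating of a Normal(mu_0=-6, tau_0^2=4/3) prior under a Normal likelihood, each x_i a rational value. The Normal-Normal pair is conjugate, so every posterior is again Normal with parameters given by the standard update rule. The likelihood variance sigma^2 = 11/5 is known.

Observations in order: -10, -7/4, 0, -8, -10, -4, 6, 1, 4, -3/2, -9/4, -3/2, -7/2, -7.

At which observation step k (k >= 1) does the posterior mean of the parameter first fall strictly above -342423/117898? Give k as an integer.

k = 11

obs 1: x=-10 → posterior Normal(-398/53, 44/53)
obs 2: x=-7/4 → posterior Normal(-433/73, 44/73)
obs 3: x=0 → posterior Normal(-433/93, 44/93)
obs 4: x=-8 → posterior Normal(-593/113, 44/113)
obs 5: x=-10 → posterior Normal(-793/133, 44/133)
obs 6: x=-4 → posterior Normal(-97/17, 44/153)
obs 7: x=6 → posterior Normal(-753/173, 44/173)
obs 8: x=1 → posterior Normal(-733/193, 44/193)
obs 9: x=4 → posterior Normal(-653/213, 44/213)
obs 10: x=-3/2 → posterior Normal(-683/233, 44/233)
obs 11: x=-9/4 → posterior Normal(-728/253, 4/23)
obs 12: x=-3/2 → posterior Normal(-758/273, 44/273)
obs 13: x=-7/2 → posterior Normal(-828/293, 44/293)
obs 14: x=-7 → posterior Normal(-968/313, 44/313)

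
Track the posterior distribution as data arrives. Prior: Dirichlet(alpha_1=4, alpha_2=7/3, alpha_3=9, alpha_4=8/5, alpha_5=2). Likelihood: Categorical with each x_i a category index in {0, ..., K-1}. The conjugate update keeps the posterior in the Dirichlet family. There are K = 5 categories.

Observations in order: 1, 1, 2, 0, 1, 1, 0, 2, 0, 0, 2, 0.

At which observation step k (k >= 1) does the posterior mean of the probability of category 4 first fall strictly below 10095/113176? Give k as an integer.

obs 1: x=1 → posterior Dirichlet(4, 10/3, 9, 8/5, 2)
obs 2: x=1 → posterior Dirichlet(4, 13/3, 9, 8/5, 2)
obs 3: x=2 → posterior Dirichlet(4, 13/3, 10, 8/5, 2)
obs 4: x=0 → posterior Dirichlet(5, 13/3, 10, 8/5, 2)
obs 5: x=1 → posterior Dirichlet(5, 16/3, 10, 8/5, 2)
obs 6: x=1 → posterior Dirichlet(5, 19/3, 10, 8/5, 2)
obs 7: x=0 → posterior Dirichlet(6, 19/3, 10, 8/5, 2)
obs 8: x=2 → posterior Dirichlet(6, 19/3, 11, 8/5, 2)
obs 9: x=0 → posterior Dirichlet(7, 19/3, 11, 8/5, 2)
obs 10: x=0 → posterior Dirichlet(8, 19/3, 11, 8/5, 2)
obs 11: x=2 → posterior Dirichlet(8, 19/3, 12, 8/5, 2)
obs 12: x=0 → posterior Dirichlet(9, 19/3, 12, 8/5, 2)

k = 4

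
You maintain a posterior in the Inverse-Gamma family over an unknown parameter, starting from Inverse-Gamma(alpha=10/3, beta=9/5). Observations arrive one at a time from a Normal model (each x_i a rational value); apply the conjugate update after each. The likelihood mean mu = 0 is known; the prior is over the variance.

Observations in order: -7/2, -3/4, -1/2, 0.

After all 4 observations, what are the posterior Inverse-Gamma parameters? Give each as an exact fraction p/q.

obs 1: x=-7/2 → posterior Inverse-Gamma(23/6, 317/40)
obs 2: x=-3/4 → posterior Inverse-Gamma(13/3, 1313/160)
obs 3: x=-1/2 → posterior Inverse-Gamma(29/6, 1333/160)
obs 4: x=0 → posterior Inverse-Gamma(16/3, 1333/160)

alpha=16/3, beta=1333/160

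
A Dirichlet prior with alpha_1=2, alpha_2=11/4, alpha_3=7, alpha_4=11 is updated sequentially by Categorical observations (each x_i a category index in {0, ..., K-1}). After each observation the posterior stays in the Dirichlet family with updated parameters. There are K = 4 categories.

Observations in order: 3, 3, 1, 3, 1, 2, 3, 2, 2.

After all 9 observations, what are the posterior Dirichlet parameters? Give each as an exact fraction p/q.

obs 1: x=3 → posterior Dirichlet(2, 11/4, 7, 12)
obs 2: x=3 → posterior Dirichlet(2, 11/4, 7, 13)
obs 3: x=1 → posterior Dirichlet(2, 15/4, 7, 13)
obs 4: x=3 → posterior Dirichlet(2, 15/4, 7, 14)
obs 5: x=1 → posterior Dirichlet(2, 19/4, 7, 14)
obs 6: x=2 → posterior Dirichlet(2, 19/4, 8, 14)
obs 7: x=3 → posterior Dirichlet(2, 19/4, 8, 15)
obs 8: x=2 → posterior Dirichlet(2, 19/4, 9, 15)
obs 9: x=2 → posterior Dirichlet(2, 19/4, 10, 15)

alpha_1=2, alpha_2=19/4, alpha_3=10, alpha_4=15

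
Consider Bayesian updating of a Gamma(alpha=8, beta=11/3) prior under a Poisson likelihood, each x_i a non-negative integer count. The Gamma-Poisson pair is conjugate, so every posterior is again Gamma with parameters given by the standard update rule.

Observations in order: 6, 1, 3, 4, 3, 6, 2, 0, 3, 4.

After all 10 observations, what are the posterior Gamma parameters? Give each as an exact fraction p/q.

alpha=40, beta=41/3

obs 1: x=6 → posterior Gamma(14, 14/3)
obs 2: x=1 → posterior Gamma(15, 17/3)
obs 3: x=3 → posterior Gamma(18, 20/3)
obs 4: x=4 → posterior Gamma(22, 23/3)
obs 5: x=3 → posterior Gamma(25, 26/3)
obs 6: x=6 → posterior Gamma(31, 29/3)
obs 7: x=2 → posterior Gamma(33, 32/3)
obs 8: x=0 → posterior Gamma(33, 35/3)
obs 9: x=3 → posterior Gamma(36, 38/3)
obs 10: x=4 → posterior Gamma(40, 41/3)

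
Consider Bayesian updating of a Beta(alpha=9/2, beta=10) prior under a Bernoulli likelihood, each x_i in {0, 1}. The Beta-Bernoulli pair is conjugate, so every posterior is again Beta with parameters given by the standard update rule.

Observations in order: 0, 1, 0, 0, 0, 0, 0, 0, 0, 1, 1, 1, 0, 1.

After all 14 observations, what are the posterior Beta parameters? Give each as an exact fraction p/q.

alpha=19/2, beta=19

obs 1: x=0 → posterior Beta(9/2, 11)
obs 2: x=1 → posterior Beta(11/2, 11)
obs 3: x=0 → posterior Beta(11/2, 12)
obs 4: x=0 → posterior Beta(11/2, 13)
obs 5: x=0 → posterior Beta(11/2, 14)
obs 6: x=0 → posterior Beta(11/2, 15)
obs 7: x=0 → posterior Beta(11/2, 16)
obs 8: x=0 → posterior Beta(11/2, 17)
obs 9: x=0 → posterior Beta(11/2, 18)
obs 10: x=1 → posterior Beta(13/2, 18)
obs 11: x=1 → posterior Beta(15/2, 18)
obs 12: x=1 → posterior Beta(17/2, 18)
obs 13: x=0 → posterior Beta(17/2, 19)
obs 14: x=1 → posterior Beta(19/2, 19)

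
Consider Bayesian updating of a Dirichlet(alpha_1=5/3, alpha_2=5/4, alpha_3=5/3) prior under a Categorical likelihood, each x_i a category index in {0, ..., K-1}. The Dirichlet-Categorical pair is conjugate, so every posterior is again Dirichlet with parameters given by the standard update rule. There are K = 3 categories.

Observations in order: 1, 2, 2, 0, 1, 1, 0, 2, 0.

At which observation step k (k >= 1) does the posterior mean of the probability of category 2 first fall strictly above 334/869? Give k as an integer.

obs 1: x=1 → posterior Dirichlet(5/3, 9/4, 5/3)
obs 2: x=2 → posterior Dirichlet(5/3, 9/4, 8/3)
obs 3: x=2 → posterior Dirichlet(5/3, 9/4, 11/3)
obs 4: x=0 → posterior Dirichlet(8/3, 9/4, 11/3)
obs 5: x=1 → posterior Dirichlet(8/3, 13/4, 11/3)
obs 6: x=1 → posterior Dirichlet(8/3, 17/4, 11/3)
obs 7: x=0 → posterior Dirichlet(11/3, 17/4, 11/3)
obs 8: x=2 → posterior Dirichlet(11/3, 17/4, 14/3)
obs 9: x=0 → posterior Dirichlet(14/3, 17/4, 14/3)

k = 2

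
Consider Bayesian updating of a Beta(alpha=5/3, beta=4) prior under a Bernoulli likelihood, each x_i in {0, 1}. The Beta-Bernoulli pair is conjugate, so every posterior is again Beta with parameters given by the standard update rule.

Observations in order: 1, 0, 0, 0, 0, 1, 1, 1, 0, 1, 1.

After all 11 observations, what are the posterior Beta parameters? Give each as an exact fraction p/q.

alpha=23/3, beta=9

obs 1: x=1 → posterior Beta(8/3, 4)
obs 2: x=0 → posterior Beta(8/3, 5)
obs 3: x=0 → posterior Beta(8/3, 6)
obs 4: x=0 → posterior Beta(8/3, 7)
obs 5: x=0 → posterior Beta(8/3, 8)
obs 6: x=1 → posterior Beta(11/3, 8)
obs 7: x=1 → posterior Beta(14/3, 8)
obs 8: x=1 → posterior Beta(17/3, 8)
obs 9: x=0 → posterior Beta(17/3, 9)
obs 10: x=1 → posterior Beta(20/3, 9)
obs 11: x=1 → posterior Beta(23/3, 9)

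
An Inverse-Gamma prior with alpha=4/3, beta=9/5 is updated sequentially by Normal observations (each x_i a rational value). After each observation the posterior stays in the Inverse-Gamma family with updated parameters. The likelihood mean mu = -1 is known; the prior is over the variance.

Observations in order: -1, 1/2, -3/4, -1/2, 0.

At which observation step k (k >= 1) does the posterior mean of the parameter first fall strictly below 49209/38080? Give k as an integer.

k = 5

obs 1: x=-1 → posterior Inverse-Gamma(11/6, 9/5)
obs 2: x=1/2 → posterior Inverse-Gamma(7/3, 117/40)
obs 3: x=-3/4 → posterior Inverse-Gamma(17/6, 473/160)
obs 4: x=-1/2 → posterior Inverse-Gamma(10/3, 493/160)
obs 5: x=0 → posterior Inverse-Gamma(23/6, 573/160)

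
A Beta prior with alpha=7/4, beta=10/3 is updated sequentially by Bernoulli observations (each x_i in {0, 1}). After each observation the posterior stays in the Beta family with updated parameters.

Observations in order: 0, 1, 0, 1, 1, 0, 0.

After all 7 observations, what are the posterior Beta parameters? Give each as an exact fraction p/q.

obs 1: x=0 → posterior Beta(7/4, 13/3)
obs 2: x=1 → posterior Beta(11/4, 13/3)
obs 3: x=0 → posterior Beta(11/4, 16/3)
obs 4: x=1 → posterior Beta(15/4, 16/3)
obs 5: x=1 → posterior Beta(19/4, 16/3)
obs 6: x=0 → posterior Beta(19/4, 19/3)
obs 7: x=0 → posterior Beta(19/4, 22/3)

alpha=19/4, beta=22/3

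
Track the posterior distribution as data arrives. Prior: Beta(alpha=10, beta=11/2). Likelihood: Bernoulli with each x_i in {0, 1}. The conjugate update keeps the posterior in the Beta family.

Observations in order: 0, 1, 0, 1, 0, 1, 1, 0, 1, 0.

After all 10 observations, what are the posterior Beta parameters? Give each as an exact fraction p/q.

obs 1: x=0 → posterior Beta(10, 13/2)
obs 2: x=1 → posterior Beta(11, 13/2)
obs 3: x=0 → posterior Beta(11, 15/2)
obs 4: x=1 → posterior Beta(12, 15/2)
obs 5: x=0 → posterior Beta(12, 17/2)
obs 6: x=1 → posterior Beta(13, 17/2)
obs 7: x=1 → posterior Beta(14, 17/2)
obs 8: x=0 → posterior Beta(14, 19/2)
obs 9: x=1 → posterior Beta(15, 19/2)
obs 10: x=0 → posterior Beta(15, 21/2)

alpha=15, beta=21/2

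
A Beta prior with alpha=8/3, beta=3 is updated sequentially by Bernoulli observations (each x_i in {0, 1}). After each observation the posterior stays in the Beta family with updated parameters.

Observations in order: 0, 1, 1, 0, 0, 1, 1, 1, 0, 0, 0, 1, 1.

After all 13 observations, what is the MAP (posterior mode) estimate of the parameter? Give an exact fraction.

obs 1: x=0 → posterior Beta(8/3, 4)
obs 2: x=1 → posterior Beta(11/3, 4)
obs 3: x=1 → posterior Beta(14/3, 4)
obs 4: x=0 → posterior Beta(14/3, 5)
obs 5: x=0 → posterior Beta(14/3, 6)
obs 6: x=1 → posterior Beta(17/3, 6)
obs 7: x=1 → posterior Beta(20/3, 6)
obs 8: x=1 → posterior Beta(23/3, 6)
obs 9: x=0 → posterior Beta(23/3, 7)
obs 10: x=0 → posterior Beta(23/3, 8)
obs 11: x=0 → posterior Beta(23/3, 9)
obs 12: x=1 → posterior Beta(26/3, 9)
obs 13: x=1 → posterior Beta(29/3, 9)

13/25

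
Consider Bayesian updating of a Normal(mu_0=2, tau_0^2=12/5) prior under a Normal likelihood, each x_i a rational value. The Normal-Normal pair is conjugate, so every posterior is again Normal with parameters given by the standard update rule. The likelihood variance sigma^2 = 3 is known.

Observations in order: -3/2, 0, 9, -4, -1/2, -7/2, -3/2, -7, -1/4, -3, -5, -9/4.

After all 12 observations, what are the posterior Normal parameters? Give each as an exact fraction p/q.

mu_0=-68/53, tau_0^2=12/53

obs 1: x=-3/2 → posterior Normal(4/9, 4/3)
obs 2: x=0 → posterior Normal(4/13, 12/13)
obs 3: x=9 → posterior Normal(40/17, 12/17)
obs 4: x=-4 → posterior Normal(8/7, 4/7)
obs 5: x=-1/2 → posterior Normal(22/25, 12/25)
obs 6: x=-7/2 → posterior Normal(8/29, 12/29)
obs 7: x=-3/2 → posterior Normal(2/33, 4/11)
obs 8: x=-7 → posterior Normal(-26/37, 12/37)
obs 9: x=-1/4 → posterior Normal(-27/41, 12/41)
obs 10: x=-3 → posterior Normal(-13/15, 4/15)
obs 11: x=-5 → posterior Normal(-59/49, 12/49)
obs 12: x=-9/4 → posterior Normal(-68/53, 12/53)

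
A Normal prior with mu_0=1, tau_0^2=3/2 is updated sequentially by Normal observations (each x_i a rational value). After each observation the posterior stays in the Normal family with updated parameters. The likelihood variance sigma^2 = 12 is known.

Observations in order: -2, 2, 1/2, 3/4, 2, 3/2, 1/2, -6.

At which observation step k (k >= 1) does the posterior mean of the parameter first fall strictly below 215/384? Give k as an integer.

k = 8

obs 1: x=-2 → posterior Normal(2/3, 4/3)
obs 2: x=2 → posterior Normal(4/5, 6/5)
obs 3: x=1/2 → posterior Normal(17/22, 12/11)
obs 4: x=3/4 → posterior Normal(37/48, 1)
obs 5: x=2 → posterior Normal(45/52, 12/13)
obs 6: x=3/2 → posterior Normal(51/56, 6/7)
obs 7: x=1/2 → posterior Normal(53/60, 4/5)
obs 8: x=-6 → posterior Normal(29/64, 3/4)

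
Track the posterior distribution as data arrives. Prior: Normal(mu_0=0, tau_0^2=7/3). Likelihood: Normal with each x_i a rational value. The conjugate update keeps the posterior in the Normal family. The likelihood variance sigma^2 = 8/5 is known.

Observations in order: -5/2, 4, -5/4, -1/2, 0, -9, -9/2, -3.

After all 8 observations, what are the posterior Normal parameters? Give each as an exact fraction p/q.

obs 1: x=-5/2 → posterior Normal(-175/118, 56/59)
obs 2: x=4 → posterior Normal(105/188, 28/47)
obs 3: x=-5/4 → posterior Normal(35/516, 56/129)
obs 4: x=-1/2 → posterior Normal(-35/656, 14/41)
obs 5: x=0 → posterior Normal(-35/796, 56/199)
obs 6: x=-9 → posterior Normal(-1295/936, 28/117)
obs 7: x=-9/2 → posterior Normal(-1925/1076, 56/269)
obs 8: x=-3 → posterior Normal(-2345/1216, 7/38)

mu_0=-2345/1216, tau_0^2=7/38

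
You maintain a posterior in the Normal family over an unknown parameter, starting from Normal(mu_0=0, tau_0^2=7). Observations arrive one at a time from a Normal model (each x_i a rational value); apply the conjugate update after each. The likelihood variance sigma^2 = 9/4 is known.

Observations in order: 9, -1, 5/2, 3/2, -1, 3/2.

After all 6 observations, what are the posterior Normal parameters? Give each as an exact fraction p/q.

obs 1: x=9 → posterior Normal(252/37, 63/37)
obs 2: x=-1 → posterior Normal(224/65, 63/65)
obs 3: x=5/2 → posterior Normal(98/31, 21/31)
obs 4: x=3/2 → posterior Normal(336/121, 63/121)
obs 5: x=-1 → posterior Normal(308/149, 63/149)
obs 6: x=3/2 → posterior Normal(350/177, 21/59)

mu_0=350/177, tau_0^2=21/59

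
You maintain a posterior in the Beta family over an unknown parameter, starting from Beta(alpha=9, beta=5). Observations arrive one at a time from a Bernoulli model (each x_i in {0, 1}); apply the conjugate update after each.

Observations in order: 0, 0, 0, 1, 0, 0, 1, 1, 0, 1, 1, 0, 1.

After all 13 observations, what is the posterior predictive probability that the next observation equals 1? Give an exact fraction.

obs 1: x=0 → posterior Beta(9, 6)
obs 2: x=0 → posterior Beta(9, 7)
obs 3: x=0 → posterior Beta(9, 8)
obs 4: x=1 → posterior Beta(10, 8)
obs 5: x=0 → posterior Beta(10, 9)
obs 6: x=0 → posterior Beta(10, 10)
obs 7: x=1 → posterior Beta(11, 10)
obs 8: x=1 → posterior Beta(12, 10)
obs 9: x=0 → posterior Beta(12, 11)
obs 10: x=1 → posterior Beta(13, 11)
obs 11: x=1 → posterior Beta(14, 11)
obs 12: x=0 → posterior Beta(14, 12)
obs 13: x=1 → posterior Beta(15, 12)

5/9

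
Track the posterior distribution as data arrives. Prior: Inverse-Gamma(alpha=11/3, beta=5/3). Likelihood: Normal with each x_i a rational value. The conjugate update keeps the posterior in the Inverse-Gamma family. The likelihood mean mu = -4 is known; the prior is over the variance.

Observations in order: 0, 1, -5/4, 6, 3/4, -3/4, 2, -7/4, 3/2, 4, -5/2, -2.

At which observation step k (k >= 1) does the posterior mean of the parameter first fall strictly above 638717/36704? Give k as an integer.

obs 1: x=0 → posterior Inverse-Gamma(25/6, 29/3)
obs 2: x=1 → posterior Inverse-Gamma(14/3, 133/6)
obs 3: x=-5/4 → posterior Inverse-Gamma(31/6, 2491/96)
obs 4: x=6 → posterior Inverse-Gamma(17/3, 7291/96)
obs 5: x=3/4 → posterior Inverse-Gamma(37/6, 4187/48)
obs 6: x=-3/4 → posterior Inverse-Gamma(20/3, 8881/96)
obs 7: x=2 → posterior Inverse-Gamma(43/6, 10609/96)
obs 8: x=-7/4 → posterior Inverse-Gamma(23/3, 2713/24)
obs 9: x=3/2 → posterior Inverse-Gamma(49/6, 769/6)
obs 10: x=4 → posterior Inverse-Gamma(26/3, 961/6)
obs 11: x=-5/2 → posterior Inverse-Gamma(55/6, 3871/24)
obs 12: x=-2 → posterior Inverse-Gamma(29/3, 3919/24)

k = 7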